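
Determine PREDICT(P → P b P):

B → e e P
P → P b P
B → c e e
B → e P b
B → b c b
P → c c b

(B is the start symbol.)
PREDICT(P → P b P) = (FIRST(RHS) \ {ε}) ∪ (FOLLOW(P) if ε ∈ FIRST(RHS), i.e. RHS ⇒* ε)
FIRST(P) = { 'c' }
FIRST(P b P) = { 'c' }
ε ∉ FIRST(P b P), so FOLLOW(P) is not added.
PREDICT(P → P b P) = { 'c' }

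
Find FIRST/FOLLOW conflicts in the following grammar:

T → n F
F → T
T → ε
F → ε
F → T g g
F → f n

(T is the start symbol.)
Yes. F → T g g with FOLLOW(F) on { 'g' }

A FIRST/FOLLOW conflict occurs when a non-terminal N has a nullable alternative N → β (β ⇒* ε) and another alternative N → α with FIRST(α) ∩ FOLLOW(N) ≠ ∅: on such a lookahead the parser cannot decide between expanding α and letting N vanish via β.

Nullable non-terminals: F, T.
FIRST sets used below: FIRST(T) = { 'n', ε }

F: nullable alternative(s) F → T, F → ε; FOLLOW(F) = { $, 'g' }
  F → T: FIRST \ {ε} = { 'n' } — disjoint from FOLLOW(F)
  F → ε: FIRST \ {ε} = { } — disjoint from FOLLOW(F)
  F → T g g: FIRST \ {ε} = { 'g', 'n' } — overlaps FOLLOW(F) on { 'g' }: CONFLICT
  F → f n: FIRST \ {ε} = { 'f' } — disjoint from FOLLOW(F)

T: nullable alternative(s) T → ε; FOLLOW(T) = { $, 'g' }
  T → n F: FIRST \ {ε} = { 'n' } — disjoint from FOLLOW(T)
  T → ε: FIRST \ {ε} = { } — this is the only nullable alternative, skip

So the grammar has 1 FIRST/FOLLOW conflict (marked CONFLICT above).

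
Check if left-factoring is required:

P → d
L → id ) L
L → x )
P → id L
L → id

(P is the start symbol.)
Yes, L has productions with common prefix 'id'

Left-factoring is needed when two productions for the same non-terminal
share a common prefix on the right-hand side.

Productions for P:
  P → d
  P → id L
Productions for L:
  L → id ) L
  L → x )
  L → id

Found common prefix 'id' in productions for L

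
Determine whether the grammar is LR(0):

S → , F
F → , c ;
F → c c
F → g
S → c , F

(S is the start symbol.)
Augment with S' → S and build the canonical LR(0) collection (I0 = CLOSURE({[S' → . S]}), then GOTO on every symbol after a dot until no new states appear). It has 13 states:
  I0: { [S → . , F], [S → . c , F], [S' → . S] }  — shift
  I1: { [F → . , c ;], [F → . c c], [F → . g], [S → , . F] }  — shift
  I2: { [S' → S .] }  — accept
  I3: { [S → c . , F] }  — shift
  I4: { [F → . , c ;], [F → . c c], [F → . g], [S → c , . F] }  — shift
  I5: { [F → , . c ;] }  — shift
  I6: { [S → c , F .] }  — reduce
  I7: { [F → c . c] }  — shift
  I8: { [F → g .] }  — reduce
  I9: { [F → c c .] }  — reduce
  I10: { [F → , c . ;] }  — shift
  I11: { [F → , c ; .] }  — reduce
  I12: { [S → , F .] }  — reduce

Every state is either a pure shift/goto state or contains exactly one complete item and nothing to shift — no conflicts. The grammar is LR(0).

Answer: Yes, the grammar is LR(0)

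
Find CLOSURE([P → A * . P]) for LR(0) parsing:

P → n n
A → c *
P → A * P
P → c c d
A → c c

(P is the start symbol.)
{ [A → . c *], [A → . c c], [P → . A * P], [P → . c c d], [P → . n n], [P → A * . P] }

Start with: [P → A * . P]
  [P → A * . P] has the dot before P: add [P → . n n], [P → . A * P], [P → . c c d]
  [P → . A * P] has the dot before A: add [A → . c *], [A → . c c]
No further items can be added.

CLOSURE = { [A → . c *], [A → . c c], [P → . A * P], [P → . c c d], [P → . n n], [P → A * . P] }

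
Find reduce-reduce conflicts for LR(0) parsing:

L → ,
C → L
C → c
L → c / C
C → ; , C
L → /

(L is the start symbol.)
No reduce-reduce conflicts

A reduce-reduce conflict occurs when an LR(0) state has two complete items [A → α .] and [B → β .] — both call for a reduction, and with no lookahead the parser cannot choose between them.

Augment with L' → L and build the canonical LR(0) collection (I0 = CLOSURE({[L' → . L]}), then GOTO on every symbol after a dot until no new states appear). It has 12 states:
  I0: { [L → . ,], [L → . /], [L → . c / C], [L' → . L] }  — shift
  I1: { [L → , .] }  — reduce
  I2: { [L → / .] }  — reduce
  I3: { [L' → L .] }  — accept
  I4: { [L → c . / C] }  — shift
  I5: { [C → . ; , C], [C → . L], [C → . c], [L → . ,], [L → . /], [L → . c / C], [L → c / . C] }  — shift
  I6: { [C → ; . , C] }  — shift
  I7: { [L → c / C .] }  — reduce
  I8: { [C → L .] }  — reduce
  I9: { [C → c .], [L → c . / C] }  — shift, reduce
  I10: { [C → . ; , C], [C → . L], [C → . c], [C → ; , . C], [L → . ,], [L → . /], [L → . c / C] }  — shift
  I11: { [C → ; , C .] }  — reduce

No state contains more than one complete item.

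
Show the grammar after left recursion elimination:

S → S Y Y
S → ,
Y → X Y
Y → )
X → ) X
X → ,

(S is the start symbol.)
S → , S'
S' → Y Y S'
S' → ε
Y → X Y
Y → )
X → ) X
X → ,

S is directly left-recursive. The standard transformation for
  A → A α₁ | ... | A α_m | β₁ | ... | β_n
is
  A  → β₁ A' | ... | β_n A'
  A' → α₁ A' | ... | α_m A' | ε

S → , becomes S → , S'
S → S Y Y becomes S' → Y Y S'
Add S' → ε

Productions for other non-terminals are unchanged:
  Y → X Y
  Y → )
  X → ) X
  X → ,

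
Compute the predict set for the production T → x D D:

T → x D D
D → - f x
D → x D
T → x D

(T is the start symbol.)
PREDICT(T → x D D) = (FIRST(RHS) \ {ε}) ∪ (FOLLOW(T) if ε ∈ FIRST(RHS), i.e. RHS ⇒* ε)
FIRST(x D D) = { 'x' }
ε ∉ FIRST(x D D), so FOLLOW(T) is not added.
PREDICT(T → x D D) = { 'x' }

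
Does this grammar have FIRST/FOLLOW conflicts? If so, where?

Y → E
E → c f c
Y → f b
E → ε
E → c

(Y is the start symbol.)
No FIRST/FOLLOW conflicts.

A FIRST/FOLLOW conflict occurs when a non-terminal N has a nullable alternative N → β (β ⇒* ε) and another alternative N → α with FIRST(α) ∩ FOLLOW(N) ≠ ∅: on such a lookahead the parser cannot decide between expanding α and letting N vanish via β.

Nullable non-terminals: E, Y.
FIRST sets used below: FIRST(E) = { 'c', ε }

E: nullable alternative(s) E → ε; FOLLOW(E) = { $ }
  E → c f c: FIRST \ {ε} = { 'c' } — disjoint from FOLLOW(E)
  E → ε: FIRST \ {ε} = { } — this is the only nullable alternative, skip
  E → c: FIRST \ {ε} = { 'c' } — disjoint from FOLLOW(E)

Y: nullable alternative(s) Y → E; FOLLOW(Y) = { $ }
  Y → E: FIRST \ {ε} = { 'c' } — this is the only nullable alternative, skip
  Y → f b: FIRST \ {ε} = { 'f' } — disjoint from FOLLOW(Y)

No FIRST/FOLLOW conflicts found.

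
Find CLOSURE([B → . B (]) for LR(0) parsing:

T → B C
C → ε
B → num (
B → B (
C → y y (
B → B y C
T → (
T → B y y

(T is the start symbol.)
{ [B → . B (], [B → . B y C], [B → . num (] }

To compute CLOSURE, for each item [A → α.Bβ] where B is a non-terminal, add [B → .γ] for all productions B → γ; repeat for the newly added items until nothing changes.

Start with: [B → . B (]
  [B → . B (] has the dot before B: add [B → . num (], [B → . B y C]
No further items can be added.

CLOSURE = { [B → . B (], [B → . B y C], [B → . num (] }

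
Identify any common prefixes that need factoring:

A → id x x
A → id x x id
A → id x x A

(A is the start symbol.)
Yes, A has productions with common prefix 'id x x'

Left-factoring is needed when two productions for the same non-terminal
share a common prefix on the right-hand side.

Productions for A:
  A → id x x
  A → id x x id
  A → id x x A

Found common prefix 'id x x' in productions for A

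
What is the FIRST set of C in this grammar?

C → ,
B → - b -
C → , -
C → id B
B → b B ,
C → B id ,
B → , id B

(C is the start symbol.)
To compute FIRST(C), examine every production with C on the left-hand side, reading each right-hand side left to right until a non-nullable symbol is reached.

FIRST sets of the other non-terminals involved (by the same procedure, iterated to a fixed point):
  FIRST(B) = { ',', '-', 'b' }

From C → ,:
  - ',' is a terminal: add ',' and stop
From C → , -:
  - ',' is a terminal: add ',' and stop
From C → id B:
  - id is a terminal: add 'id' and stop
From C → B id ,:
  - B is a non-terminal: add FIRST(B) \ {ε} = { ',', '-', 'b' }
    B is not nullable, so stop

Collecting: FIRST(C) = { ',', '-', 'b', 'id' }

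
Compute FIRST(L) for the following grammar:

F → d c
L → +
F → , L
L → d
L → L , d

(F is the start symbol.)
{ '+', 'd' }

From L → +:
  - '+' is a terminal: add '+' and stop
From L → d:
  - d is a terminal: add 'd' and stop
From L → L , d:
  - L is the symbol being defined: contributes nothing new
    L is not nullable, so stop

Collecting: FIRST(L) = { '+', 'd' }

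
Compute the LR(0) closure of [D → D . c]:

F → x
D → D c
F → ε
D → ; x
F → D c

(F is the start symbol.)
{ [D → D . c] }

Start with: [D → D . c]
The dot precedes the terminal c, so nothing is added.

CLOSURE = { [D → D . c] }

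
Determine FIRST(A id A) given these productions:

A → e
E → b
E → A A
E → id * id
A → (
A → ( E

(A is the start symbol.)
FIRST sets of the non-terminals involved (from the grammar, by fixed-point iteration):
  FIRST(A) = { '(', 'e' }

To compute FIRST(A id A), process the symbols left to right:
Symbol A is a non-terminal. Add FIRST(A) \ {ε} = { '(', 'e' }
A is not nullable (ε ∉ FIRST(A)), so stop here.
FIRST(A id A) = { '(', 'e' }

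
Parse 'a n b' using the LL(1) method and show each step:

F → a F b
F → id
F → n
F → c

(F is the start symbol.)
LL(1) parsing maintains a stack (initially the start symbol over $) and the input. At each step: if the stack top is a terminal, match it against the current input token; if it is a non-terminal N, replace it with the RHS of M[N, lookahead] (the unique production whose predict set contains the lookahead).

Stack is shown with the top on the left.

Stack    Input    Action
------------------------
F $      a n b $  output F → a F b
a F b $  a n b $  match 'a'
F b $    n b $    output F → n
n b $    n b $    match 'n'
b $      b $      match 'b'
$        $        accept

The string is accepted.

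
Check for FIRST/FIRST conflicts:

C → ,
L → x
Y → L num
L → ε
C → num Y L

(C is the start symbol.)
No FIRST/FIRST conflicts.

A FIRST/FIRST conflict occurs when two productions N → α and N → β for the same non-terminal have FIRST(α) ∩ FIRST(β) ≠ ∅ (with ε ∈ FIRST of a nullable right-hand side, so two nullable alternatives also conflict).

Productions for C:
  C → ,: FIRST = { ',' }
  C → num Y L: FIRST = { 'num' }
Productions for L:
  L → x: FIRST = { 'x' }
  L → ε: FIRST = { ε }
Y has only one production, so no FIRST/FIRST conflict is possible there.

All alternatives of each non-terminal have pairwise disjoint FIRST sets.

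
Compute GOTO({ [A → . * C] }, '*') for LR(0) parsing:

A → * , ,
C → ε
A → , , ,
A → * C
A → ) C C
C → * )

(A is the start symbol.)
{ [A → * . C], [C → . * )], [C → .] }

GOTO(I, '*') = CLOSURE({ [A → αX.β] : [A → α.Xβ] ∈ I, X = '*' })

Items with dot before '*', with the dot advanced:
  [A → . * C] → [A → * . C]
Closure of the advanced items:
  [A → * . C] has the dot before C: add [C → .], [C → . * )]

GOTO = { [A → * . C], [C → . * )], [C → .] }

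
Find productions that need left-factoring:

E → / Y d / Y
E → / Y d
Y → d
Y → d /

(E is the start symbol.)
Yes, E has productions with common prefix '/ Y d'; Y has productions with common prefix 'd'

Left-factoring is needed when two productions for the same non-terminal
share a common prefix on the right-hand side.

Productions for E:
  E → / Y d / Y
  E → / Y d
Productions for Y:
  Y → d
  Y → d /

Found common prefix '/ Y d' in productions for E
Found common prefix 'd' in productions for Y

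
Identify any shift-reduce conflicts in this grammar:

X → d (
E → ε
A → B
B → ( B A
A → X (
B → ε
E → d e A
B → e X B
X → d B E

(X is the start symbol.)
Yes — I2: [B → .] vs [B → . ( B A]; I3: [B → .] vs [B → . ( B A]; I4: [E → .] vs [E → . d e A]; I6: [B → .] vs [B → . ( B A]; I7: [B → .] vs [B → . ( B A]; I9: [B → .] vs [B → . ( B A]; I16: [B → .] vs [B → . ( B A]

A shift-reduce conflict occurs when an LR(0) state has both:
  - a complete (reduce) item [A → α .] (dot at the end), and
  - a shift item [B → β . c γ] (dot before a terminal).

Augment with X' → X and build the canonical LR(0) collection (I0 = CLOSURE({[X' → . X]}), then GOTO on every symbol after a dot until no new states appear). It has 18 states:
  I0: { [X → . d (], [X → . d B E], [X' → . X] }  — shift
  I1: { [X' → X .] }  — accept
  I2: { [B → . ( B A], [B → . e X B], [B → .], [X → d . (], [X → d . B E] }  — shift, reduce
  I3: { [B → ( . B A], [B → . ( B A], [B → . e X B], [B → .], [X → d ( .] }  — shift, 2 reduces
  I4: { [E → . d e A], [E → .], [X → d B . E] }  — shift, reduce
  I5: { [B → e . X B], [X → . d (], [X → . d B E] }  — shift
  I6: { [B → . ( B A], [B → . e X B], [B → .], [B → e X . B] }  — shift, reduce
  I7: { [B → ( . B A], [B → . ( B A], [B → . e X B], [B → .] }  — shift, reduce
  I8: { [B → e X B .] }  — reduce
  I9: { [A → . B], [A → . X (], [B → ( B . A], [B → . ( B A], [B → . e X B], [B → .], [X → . d (], [X → . d B E] }  — shift, reduce
  I10: { [B → ( B A .] }  — reduce
  I11: { [A → B .] }  — reduce
  I12: { [A → X . (] }  — shift
  I13: { [A → X ( .] }  — reduce
  I14: { [X → d B E .] }  — reduce
  I15: { [E → d . e A] }  — shift
  I16: { [A → . B], [A → . X (], [B → . ( B A], [B → . e X B], [B → .], [E → d e . A], [X → . d (], [X → . d B E] }  — shift, reduce
  I17: { [E → d e A .] }  — reduce

I2 contains reduce item [B → .] and shift items [B → . ( B A], [B → . e X B], [X → d . (] — shift-reduce conflict.
I3 contains reduce items [B → .], [X → d ( .] and shift items [B → . ( B A], [B → . e X B] — shift-reduce conflict.
I4 contains reduce item [E → .] and shift item [E → . d e A] — shift-reduce conflict.
I6 contains reduce item [B → .] and shift items [B → . ( B A], [B → . e X B] — shift-reduce conflict.
I7 contains reduce item [B → .] and shift items [B → . ( B A], [B → . e X B] — shift-reduce conflict.
I9 contains reduce item [B → .] and shift items [B → . ( B A], [B → . e X B], [X → . d (], [X → . d B E] — shift-reduce conflict.
I16 contains reduce item [B → .] and shift items [B → . ( B A], [B → . e X B], [X → . d (], [X → . d B E] — shift-reduce conflict.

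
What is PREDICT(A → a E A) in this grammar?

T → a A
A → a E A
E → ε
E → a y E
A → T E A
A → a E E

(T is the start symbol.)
PREDICT(A → a E A) = (FIRST(RHS) \ {ε}) ∪ (FOLLOW(A) if ε ∈ FIRST(RHS), i.e. RHS ⇒* ε)
FIRST(a E A) = { 'a' }
ε ∉ FIRST(a E A), so FOLLOW(A) is not added.
PREDICT(A → a E A) = { 'a' }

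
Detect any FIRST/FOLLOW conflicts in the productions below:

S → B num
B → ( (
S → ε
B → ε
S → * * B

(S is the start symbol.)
No FIRST/FOLLOW conflicts.

Nullable non-terminals: B, S.
FIRST sets used below: FIRST(B) = { '(', ε }

B: nullable alternative(s) B → ε; FOLLOW(B) = { $, 'num' }
  B → ( (: FIRST \ {ε} = { '(' } — disjoint from FOLLOW(B)
  B → ε: FIRST \ {ε} = { } — this is the only nullable alternative, skip

S: nullable alternative(s) S → ε; FOLLOW(S) = { $ }
  S → B num: FIRST \ {ε} = { '(', 'num' } — disjoint from FOLLOW(S)
  S → ε: FIRST \ {ε} = { } — this is the only nullable alternative, skip
  S → * * B: FIRST \ {ε} = { '*' } — disjoint from FOLLOW(S)

No FIRST/FOLLOW conflicts found.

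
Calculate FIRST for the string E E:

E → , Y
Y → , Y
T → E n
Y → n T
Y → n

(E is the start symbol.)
{ ',' }

FIRST sets of the non-terminals involved (from the grammar, by fixed-point iteration):
  FIRST(E) = { ',' }

To compute FIRST(E E), process the symbols left to right:
Symbol E is a non-terminal. Add FIRST(E) \ {ε} = { ',' }
E is not nullable (ε ∉ FIRST(E)), so stop here.
FIRST(E E) = { ',' }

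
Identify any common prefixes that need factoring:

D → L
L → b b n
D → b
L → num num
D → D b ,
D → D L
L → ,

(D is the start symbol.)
Yes, D has productions with common prefix 'D'

Left-factoring is needed when two productions for the same non-terminal
share a common prefix on the right-hand side.

Productions for D:
  D → L
  D → b
  D → D b ,
  D → D L
Productions for L:
  L → b b n
  L → num num
  L → ,

Found common prefix 'D' in productions for D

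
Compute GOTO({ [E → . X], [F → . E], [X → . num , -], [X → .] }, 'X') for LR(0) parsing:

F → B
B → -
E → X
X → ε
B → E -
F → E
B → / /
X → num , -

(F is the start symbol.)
{ [E → X .] }

GOTO(I, 'X') = CLOSURE({ [A → αX.β] : [A → α.Xβ] ∈ I, X = 'X' })

Items with dot before 'X', with the dot advanced:
  [E → . X] → [E → X .]
Closure adds nothing (no advanced item has the dot before a non-terminal).

GOTO = { [E → X .] }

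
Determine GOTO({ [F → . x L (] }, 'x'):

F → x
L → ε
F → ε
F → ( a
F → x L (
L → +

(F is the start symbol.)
{ [F → x . L (], [L → . +], [L → .] }

GOTO(I, 'x') = CLOSURE({ [A → αX.β] : [A → α.Xβ] ∈ I, X = 'x' })

Items with dot before 'x', with the dot advanced:
  [F → . x L (] → [F → x . L (]
Closure of the advanced items:
  [F → x . L (] has the dot before L: add [L → .], [L → . +]

GOTO = { [F → x . L (], [L → . +], [L → .] }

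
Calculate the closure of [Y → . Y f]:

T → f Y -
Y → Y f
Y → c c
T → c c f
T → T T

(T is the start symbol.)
{ [Y → . Y f], [Y → . c c] }

To compute CLOSURE, for each item [A → α.Bβ] where B is a non-terminal, add [B → .γ] for all productions B → γ; repeat for the newly added items until nothing changes.

Start with: [Y → . Y f]
  [Y → . Y f] has the dot before Y: add [Y → . c c]
No further items can be added.

CLOSURE = { [Y → . Y f], [Y → . c c] }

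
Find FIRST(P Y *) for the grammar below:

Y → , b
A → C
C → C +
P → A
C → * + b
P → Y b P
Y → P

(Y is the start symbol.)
{ '*', ',' }

FIRST sets of the non-terminals involved (from the grammar, by fixed-point iteration):
  FIRST(P) = { '*', ',' }

To compute FIRST(P Y *), process the symbols left to right:
Symbol P is a non-terminal. Add FIRST(P) \ {ε} = { '*', ',' }
P is not nullable (ε ∉ FIRST(P)), so stop here.
FIRST(P Y *) = { '*', ',' }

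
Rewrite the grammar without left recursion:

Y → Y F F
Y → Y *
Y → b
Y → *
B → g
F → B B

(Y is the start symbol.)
Y → b Y'
Y → * Y'
Y' → F F Y'
Y' → * Y'
Y' → ε
B → g
F → B B

Y is directly left-recursive. The standard transformation for
  A → A α₁ | ... | A α_m | β₁ | ... | β_n
is
  A  → β₁ A' | ... | β_n A'
  A' → α₁ A' | ... | α_m A' | ε

Y → b becomes Y → b Y'
Y → * becomes Y → * Y'
Y → Y F F becomes Y' → F F Y'
Y → Y * becomes Y' → * Y'
Add Y' → ε

Productions for other non-terminals are unchanged:
  B → g
  F → B B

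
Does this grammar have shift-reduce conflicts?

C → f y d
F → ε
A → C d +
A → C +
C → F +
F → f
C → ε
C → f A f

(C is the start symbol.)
Yes — I0: [C → .] vs [C → . f A f]; I3: [C → .] vs [C → . f A f]

A shift-reduce conflict occurs when an LR(0) state has both:
  - a complete (reduce) item [A → α .] (dot at the end), and
  - a shift item [B → β . c γ] (dot before a terminal).

Augment with C' → C and build the canonical LR(0) collection (I0 = CLOSURE({[C' → . C]}), then GOTO on every symbol after a dot until no new states appear). It has 13 states:
  I0: { [C → . F +], [C → . f A f], [C → . f y d], [C → .], [C' → . C], [F → . f], [F → .] }  — shift, 2 reduces
  I1: { [C' → C .] }  — accept
  I2: { [C → F . +] }  — shift
  I3: { [A → . C +], [A → . C d +], [C → . F +], [C → . f A f], [C → . f y d], [C → .], [C → f . A f], [C → f . y d], [F → . f], [F → .], [F → f .] }  — shift, 3 reduces
  I4: { [C → f A . f] }  — shift
  I5: { [A → C . +], [A → C . d +] }  — shift
  I6: { [C → f y . d] }  — shift
  I7: { [C → f y d .] }  — reduce
  I8: { [A → C + .] }  — reduce
  I9: { [A → C d . +] }  — shift
  I10: { [A → C d + .] }  — reduce
  I11: { [C → f A f .] }  — reduce
  I12: { [C → F + .] }  — reduce

I0 contains reduce items [C → .], [F → .] and shift items [C → . f A f], [C → . f y d], [F → . f] — shift-reduce conflict.
I3 contains reduce items [C → .], [F → .], [F → f .] and shift items [C → . f A f], [C → . f y d], [C → f . y d], [F → . f] — shift-reduce conflict.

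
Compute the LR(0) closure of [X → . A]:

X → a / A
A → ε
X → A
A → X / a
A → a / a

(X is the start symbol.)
{ [A → . X / a], [A → . a / a], [A → .], [X → . A], [X → . a / A] }

To compute CLOSURE, for each item [A → α.Bβ] where B is a non-terminal, add [B → .γ] for all productions B → γ; repeat for the newly added items until nothing changes.

Start with: [X → . A]
  [X → . A] has the dot before A: add [A → .], [A → . X / a], [A → . a / a]
  [A → . X / a] has the dot before X: add [X → . a / A]
No further items can be added.

CLOSURE = { [A → . X / a], [A → . a / a], [A → .], [X → . A], [X → . a / A] }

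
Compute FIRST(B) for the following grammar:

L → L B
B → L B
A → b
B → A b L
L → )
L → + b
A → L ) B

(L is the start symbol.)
{ ')', '+', 'b' }

FIRST sets of the other non-terminals involved (by the same procedure, iterated to a fixed point):
  FIRST(L) = { ')', '+' }
  FIRST(A) = { ')', '+', 'b' }

From B → L B:
  - L is a non-terminal: add FIRST(L) \ {ε} = { ')', '+' }
    L is not nullable, so stop
From B → A b L:
  - A is a non-terminal: add FIRST(A) \ {ε} = { ')', '+', 'b' }
    A is not nullable, so stop

Collecting: FIRST(B) = { ')', '+', 'b' }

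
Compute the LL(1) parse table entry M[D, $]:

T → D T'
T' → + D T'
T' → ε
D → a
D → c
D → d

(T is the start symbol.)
To find M[D, $], we find productions for D where $ is in the predict set (PREDICT(N → α) = (FIRST(α) \ {ε}) ∪ (FOLLOW(N) if α ⇒* ε)).

D → a: PREDICT = { 'a' }
D → c: PREDICT = { 'c' }
D → d: PREDICT = { 'd' }

M[D, $] is empty (no production applies)

Answer: Empty (error entry)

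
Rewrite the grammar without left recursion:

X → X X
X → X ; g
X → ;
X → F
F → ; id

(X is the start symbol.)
X → ; X'
X → F X'
X' → X X'
X' → ; g X'
X' → ε
F → ; id

X is directly left-recursive. The standard transformation for
  A → A α₁ | ... | A α_m | β₁ | ... | β_n
is
  A  → β₁ A' | ... | β_n A'
  A' → α₁ A' | ... | α_m A' | ε

X → ; becomes X → ; X'
X → F becomes X → F X'
X → X X becomes X' → X X'
X → X ; g becomes X' → ; g X'
Add X' → ε

Productions for other non-terminals are unchanged:
  F → ; id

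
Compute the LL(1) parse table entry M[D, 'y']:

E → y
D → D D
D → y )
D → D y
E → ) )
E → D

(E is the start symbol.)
D → D D, D → y ), D → D y

To find M[D, 'y'], we find productions for D where 'y' is in the predict set (PREDICT(N → α) = (FIRST(α) \ {ε}) ∪ (FOLLOW(N) if α ⇒* ε)).

Relevant sets:
  FIRST(D) = { 'y' }

D → D D: PREDICT = { 'y' }
  'y' is in predict set, so this production goes in M[D, 'y']
D → y ): PREDICT = { 'y' }
  'y' is in predict set, so this production goes in M[D, 'y']
D → D y: PREDICT = { 'y' }
  'y' is in predict set, so this production goes in M[D, 'y']

M[D, 'y'] = D → D D, D → y ), D → D y  (a multiply-defined cell — the grammar is not LL(1))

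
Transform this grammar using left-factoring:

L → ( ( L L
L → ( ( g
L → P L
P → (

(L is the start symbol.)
Left-factoring transforms A → αβ₁ | αβ₂ into A → αA' and A' → β₁ | β₂
(α is the longest common prefix among the alternatives). Repeat until
no nonterminal has two alternatives with a common prefix.

Round 1: L has alternatives sharing prefix '( ('. Introduce L': L → ( ( L'
  Add: L' → L L
  Add: L' → g

No remaining common prefixes — done.

Resulting grammar:
L → ( ( L'
L' → L L
L' → g
L → P L
P → (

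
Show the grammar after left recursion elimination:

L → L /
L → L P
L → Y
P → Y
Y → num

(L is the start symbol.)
L → Y L'
L' → / L'
L' → P L'
L' → ε
P → Y
Y → num

L is directly left-recursive. The standard transformation for
  A → A α₁ | ... | A α_m | β₁ | ... | β_n
is
  A  → β₁ A' | ... | β_n A'
  A' → α₁ A' | ... | α_m A' | ε

L → Y becomes L → Y L'
L → L / becomes L' → / L'
L → L P becomes L' → P L'
Add L' → ε

Productions for other non-terminals are unchanged:
  P → Y
  Y → num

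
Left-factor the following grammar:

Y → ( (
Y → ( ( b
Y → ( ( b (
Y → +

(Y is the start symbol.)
Left-factoring transforms A → αβ₁ | αβ₂ into A → αA' and A' → β₁ | β₂
(α is the longest common prefix among the alternatives). Repeat until
no nonterminal has two alternatives with a common prefix.

Round 1: Y has alternatives sharing prefix '( ('. Introduce Y': Y → ( ( Y'
  Add: Y' → ε
  Add: Y' → b
  Add: Y' → b (

Round 2: Y' has alternatives sharing prefix 'b'. Introduce Y'': Y' → b Y''
  Add: Y'' → ε
  Add: Y'' → (

No remaining common prefixes — done.

Resulting grammar:
Y → ( ( Y'
Y' → ε
Y' → b Y''
Y'' → ε
Y'' → (
Y → +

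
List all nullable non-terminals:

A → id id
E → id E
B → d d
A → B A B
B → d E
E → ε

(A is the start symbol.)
ε-productions: E → ε
So E is immediately nullable.
No further non-terminal can be added: every production for the remaining non-terminals contains a terminal or a non-nullable non-terminal.
Nullable = { 'E' }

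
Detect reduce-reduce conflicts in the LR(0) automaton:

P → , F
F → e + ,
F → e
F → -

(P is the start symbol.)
No reduce-reduce conflicts

A reduce-reduce conflict occurs when an LR(0) state has two complete items [A → α .] and [B → β .] — both call for a reduction, and with no lookahead the parser cannot choose between them.

Augment with P' → P and build the canonical LR(0) collection (I0 = CLOSURE({[P' → . P]}), then GOTO on every symbol after a dot until no new states appear). It has 8 states:
  I0: { [P → . , F], [P' → . P] }  — shift
  I1: { [F → . -], [F → . e + ,], [F → . e], [P → , . F] }  — shift
  I2: { [P' → P .] }  — accept
  I3: { [F → - .] }  — reduce
  I4: { [P → , F .] }  — reduce
  I5: { [F → e . + ,], [F → e .] }  — shift, reduce
  I6: { [F → e + . ,] }  — shift
  I7: { [F → e + , .] }  — reduce

No state contains more than one complete item.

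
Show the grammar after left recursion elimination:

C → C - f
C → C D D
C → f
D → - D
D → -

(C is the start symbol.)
C is directly left-recursive. The standard transformation for
  A → A α₁ | ... | A α_m | β₁ | ... | β_n
is
  A  → β₁ A' | ... | β_n A'
  A' → α₁ A' | ... | α_m A' | ε

C → f becomes C → f C'
C → C - f becomes C' → - f C'
C → C D D becomes C' → D D C'
Add C' → ε

Productions for other non-terminals are unchanged:
  D → - D
  D → -

Resulting grammar:
C → f C'
C' → - f C'
C' → D D C'
C' → ε
D → - D
D → -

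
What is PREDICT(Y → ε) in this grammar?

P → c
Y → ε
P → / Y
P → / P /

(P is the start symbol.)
{ $, '/' }

PREDICT(Y → ε) = (FIRST(RHS) \ {ε}) ∪ (FOLLOW(Y) if ε ∈ FIRST(RHS), i.e. RHS ⇒* ε)
The right-hand side is ε (FIRST(ε) = { ε }), so the predict set is FOLLOW(Y) = { $, '/' }
PREDICT(Y → ε) = { $, '/' }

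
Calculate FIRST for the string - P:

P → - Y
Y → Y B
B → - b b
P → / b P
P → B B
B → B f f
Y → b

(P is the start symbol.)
To compute FIRST(- P), process the symbols left to right:
Symbol - is a terminal. Add '-' and stop.
FIRST(- P) = { '-' }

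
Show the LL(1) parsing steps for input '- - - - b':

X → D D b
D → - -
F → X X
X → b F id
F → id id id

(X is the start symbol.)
Stack is shown with the top on the left.

Stack      Input        Action
------------------------------
X $        - - - - b $  output X → D D b
D D b $    - - - - b $  output D → - -
- - D b $  - - - - b $  match '-'
- D b $    - - - b $    match '-'
D b $      - - b $      output D → - -
- - b $    - - b $      match '-'
- b $      - b $        match '-'
b $        b $          match 'b'
$          $            accept

The string is accepted.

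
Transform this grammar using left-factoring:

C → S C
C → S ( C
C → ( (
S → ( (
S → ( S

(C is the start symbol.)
C → S C'
C' → C
C' → ( C
C → ( (
S → ( S'
S' → (
S' → S

Left-factoring transforms A → αβ₁ | αβ₂ into A → αA' and A' → β₁ | β₂
(α is the longest common prefix among the alternatives). Repeat until
no nonterminal has two alternatives with a common prefix.

Round 1: C has alternatives sharing prefix 'S'. Introduce C': C → S C'
  Add: C' → C
  Add: C' → ( C

Round 2: S has alternatives sharing prefix '('. Introduce S': S → ( S'
  Add: S' → (
  Add: S' → S

No remaining common prefixes — done.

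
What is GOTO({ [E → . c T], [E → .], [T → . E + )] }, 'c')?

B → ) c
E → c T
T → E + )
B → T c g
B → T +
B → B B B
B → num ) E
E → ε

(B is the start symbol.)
{ [E → . c T], [E → .], [E → c . T], [T → . E + )] }

GOTO(I, 'c') = CLOSURE({ [A → αX.β] : [A → α.Xβ] ∈ I, X = 'c' })

Items with dot before 'c', with the dot advanced:
  [E → . c T] → [E → c . T]
Closure of the advanced items:
  [E → c . T] has the dot before T: add [T → . E + )]
  [T → . E + )] has the dot before E: add [E → . c T], [E → .]

GOTO = { [E → . c T], [E → .], [E → c . T], [T → . E + )] }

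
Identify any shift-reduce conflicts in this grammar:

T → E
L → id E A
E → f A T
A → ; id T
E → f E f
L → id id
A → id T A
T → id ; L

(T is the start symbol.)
No shift-reduce conflicts

Augment with T' → T and build the canonical LR(0) collection (I0 = CLOSURE({[T' → . T]}), then GOTO on every symbol after a dot until no new states appear). It has 21 states:
  I0: { [E → . f A T], [E → . f E f], [T → . E], [T → . id ; L], [T' → . T] }  — shift
  I1: { [T → E .] }  — reduce
  I2: { [T' → T .] }  — accept
  I3: { [A → . ; id T], [A → . id T A], [E → . f A T], [E → . f E f], [E → f . A T], [E → f . E f] }  — shift
  I4: { [T → id . ; L] }  — shift
  I5: { [L → . id E A], [L → . id id], [T → id ; . L] }  — shift
  I6: { [T → id ; L .] }  — reduce
  I7: { [E → . f A T], [E → . f E f], [L → id . E A], [L → id . id] }  — shift
  I8: { [A → . ; id T], [A → . id T A], [L → id E . A] }  — shift
  I9: { [L → id id .] }  — reduce
  I10: { [A → ; . id T] }  — shift
  I11: { [L → id E A .] }  — reduce
  I12: { [A → id . T A], [E → . f A T], [E → . f E f], [T → . E], [T → . id ; L] }  — shift
  I13: { [A → . ; id T], [A → . id T A], [A → id T . A] }  — shift
  I14: { [A → id T A .] }  — reduce
  I15: { [A → ; id . T], [E → . f A T], [E → . f E f], [T → . E], [T → . id ; L] }  — shift
  I16: { [A → ; id T .] }  — reduce
  I17: { [E → . f A T], [E → . f E f], [E → f A . T], [T → . E], [T → . id ; L] }  — shift
  I18: { [E → f E . f] }  — shift
  I19: { [E → f E f .] }  — reduce
  I20: { [E → f A T .] }  — reduce

No state contains both a complete item and a shift item.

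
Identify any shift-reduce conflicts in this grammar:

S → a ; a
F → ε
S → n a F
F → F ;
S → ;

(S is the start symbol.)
Augment with S' → S and build the canonical LR(0) collection (I0 = CLOSURE({[S' → . S]}), then GOTO on every symbol after a dot until no new states appear). It has 10 states:
  I0: { [S → . ;], [S → . a ; a], [S → . n a F], [S' → . S] }  — shift
  I1: { [S → ; .] }  — reduce
  I2: { [S' → S .] }  — accept
  I3: { [S → a . ; a] }  — shift
  I4: { [S → n . a F] }  — shift
  I5: { [F → . F ;], [F → .], [S → n a . F] }  — reduce
  I6: { [F → F . ;], [S → n a F .] }  — shift, reduce
  I7: { [F → F ; .] }  — reduce
  I8: { [S → a ; . a] }  — shift
  I9: { [S → a ; a .] }  — reduce

I6 contains reduce item [S → n a F .] and shift item [F → F . ;] — shift-reduce conflict.

Answer: Yes — I6: [S → n a F .] vs [F → F . ;]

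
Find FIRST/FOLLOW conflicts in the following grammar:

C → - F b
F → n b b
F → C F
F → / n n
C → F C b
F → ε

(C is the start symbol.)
A FIRST/FOLLOW conflict occurs when a non-terminal N has a nullable alternative N → β (β ⇒* ε) and another alternative N → α with FIRST(α) ∩ FOLLOW(N) ≠ ∅: on such a lookahead the parser cannot decide between expanding α and letting N vanish via β.

Nullable non-terminals: F.
FIRST sets used below: FIRST(C) = { '-', '/', 'n' }

F: nullable alternative(s) F → ε; FOLLOW(F) = { '-', '/', 'b', 'n' }
  F → n b b: FIRST \ {ε} = { 'n' } — overlaps FOLLOW(F) on { 'n' }: CONFLICT
  F → C F: FIRST \ {ε} = { '-', '/', 'n' } — overlaps FOLLOW(F) on { '-', '/', 'n' }: CONFLICT
  F → / n n: FIRST \ {ε} = { '/' } — overlaps FOLLOW(F) on { '/' }: CONFLICT
  F → ε: FIRST \ {ε} = { } — this is the only nullable alternative, skip

C has no nullable alternative, so no FIRST/FOLLOW check is needed there.

So the grammar has 3 FIRST/FOLLOW conflicts (marked CONFLICT above).

Answer: Yes. F → n b b with FOLLOW(F) on { 'n' }; F → C F with FOLLOW(F) on { '-', '/', 'n' }; F → '/' n n with FOLLOW(F) on { '/' }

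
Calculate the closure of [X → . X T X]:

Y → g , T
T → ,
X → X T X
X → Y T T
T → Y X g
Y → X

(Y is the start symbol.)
Start with: [X → . X T X]
  [X → . X T X] has the dot before X: add [X → . Y T T]
  [X → . Y T T] has the dot before Y: add [Y → . g , T], [Y → . X]
No further items can be added.

CLOSURE = { [X → . X T X], [X → . Y T T], [Y → . X], [Y → . g , T] }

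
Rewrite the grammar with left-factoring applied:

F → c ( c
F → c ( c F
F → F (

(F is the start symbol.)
Left-factoring transforms A → αβ₁ | αβ₂ into A → αA' and A' → β₁ | β₂
(α is the longest common prefix among the alternatives). Repeat until
no nonterminal has two alternatives with a common prefix.

Round 1: F has alternatives sharing prefix 'c ( c'. Introduce F': F → c ( c F'
  Add: F' → ε
  Add: F' → F

No remaining common prefixes — done.

Resulting grammar:
F → c ( c F'
F' → ε
F' → F
F → F (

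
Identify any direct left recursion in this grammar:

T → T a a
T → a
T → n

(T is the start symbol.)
Yes, T is left-recursive

T → T a a: LEFT RECURSIVE (starts with T)
T → a: starts with a
T → n: starts with n

The grammar has direct left recursion on: T.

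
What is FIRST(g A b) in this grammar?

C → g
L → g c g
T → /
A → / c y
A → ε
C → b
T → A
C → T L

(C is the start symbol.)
To compute FIRST(g A b), process the symbols left to right:
Symbol g is a terminal. Add 'g' and stop.
FIRST(g A b) = { 'g' }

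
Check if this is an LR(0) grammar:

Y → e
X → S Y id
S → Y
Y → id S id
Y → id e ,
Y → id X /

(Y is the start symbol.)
No. Shift-reduce conflict between [Y → e .] and [Y → id e . ,]

A grammar is LR(0) if no state in the canonical LR(0) collection has:
  - both a shift item (dot before a terminal) and a complete item (shift-reduce conflict), or
  - two or more complete items (reduce-reduce conflict; the accept item [Y' → Y .] counts as a complete item here).

Augment with Y' → Y and build the canonical LR(0) collection (I0 = CLOSURE({[Y' → . Y]}), then GOTO on every symbol after a dot until no new states appear). It has 13 states:
  I0: { [Y → . e], [Y → . id S id], [Y → . id X /], [Y → . id e ,], [Y' → . Y] }  — shift
  I1: { [Y' → Y .] }  — accept
  I2: { [Y → e .] }  — reduce
  I3: { [S → . Y], [X → . S Y id], [Y → . e], [Y → . id S id], [Y → . id X /], [Y → . id e ,], [Y → id . S id], [Y → id . X /], [Y → id . e ,] }  — shift
  I4: { [X → S . Y id], [Y → . e], [Y → . id S id], [Y → . id X /], [Y → . id e ,], [Y → id S . id] }  — shift
  I5: { [Y → id X . /] }  — shift
  I6: { [S → Y .] }  — reduce
  I7: { [Y → e .], [Y → id e . ,] }  — shift, reduce
  I8: { [Y → id e , .] }  — reduce
  I9: { [Y → id X / .] }  — reduce
  I10: { [X → S Y . id] }  — shift
  I11: { [S → . Y], [X → . S Y id], [Y → . e], [Y → . id S id], [Y → . id X /], [Y → . id e ,], [Y → id . S id], [Y → id . X /], [Y → id . e ,], [Y → id S id .] }  — shift, reduce
  I12: { [X → S Y id .] }  — reduce

Conflict in state I7:
  Shift-reduce conflict between [Y → e .] and [Y → id e . ,]
So the grammar is NOT LR(0).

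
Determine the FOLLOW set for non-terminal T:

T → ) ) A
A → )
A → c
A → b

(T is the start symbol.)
{ $ }

To compute FOLLOW(T), find every occurrence of T on a right-hand side N → α T β: add FIRST(β) \ {ε}, and if β is empty or nullable also add FOLLOW(N). Iterate to a fixed point.

T is the start symbol, so $ ∈ FOLLOW(T).
T does not occur on any right-hand side.

Taking the union: FOLLOW(T) = { $ }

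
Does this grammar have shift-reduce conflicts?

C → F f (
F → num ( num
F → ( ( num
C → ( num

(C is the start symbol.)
No shift-reduce conflicts

A shift-reduce conflict occurs when an LR(0) state has both:
  - a complete (reduce) item [A → α .] (dot at the end), and
  - a shift item [B → β . c γ] (dot before a terminal).

Augment with C' → C and build the canonical LR(0) collection (I0 = CLOSURE({[C' → . C]}), then GOTO on every symbol after a dot until no new states appear). It has 12 states:
  I0: { [C → . ( num], [C → . F f (], [C' → . C], [F → . ( ( num], [F → . num ( num] }  — shift
  I1: { [C → ( . num], [F → ( . ( num] }  — shift
  I2: { [C' → C .] }  — accept
  I3: { [C → F . f (] }  — shift
  I4: { [F → num . ( num] }  — shift
  I5: { [F → num ( . num] }  — shift
  I6: { [F → num ( num .] }  — reduce
  I7: { [C → F f . (] }  — shift
  I8: { [C → F f ( .] }  — reduce
  I9: { [F → ( ( . num] }  — shift
  I10: { [C → ( num .] }  — reduce
  I11: { [F → ( ( num .] }  — reduce

No state contains both a complete item and a shift item.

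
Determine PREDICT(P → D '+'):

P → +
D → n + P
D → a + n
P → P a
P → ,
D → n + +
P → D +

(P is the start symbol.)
PREDICT(P → D '+') = (FIRST(RHS) \ {ε}) ∪ (FOLLOW(P) if ε ∈ FIRST(RHS), i.e. RHS ⇒* ε)
FIRST(D) = { 'a', 'n' }
FIRST(D '+') = { 'a', 'n' }
ε ∉ FIRST(D '+'), so FOLLOW(P) is not added.
PREDICT(P → D '+') = { 'a', 'n' }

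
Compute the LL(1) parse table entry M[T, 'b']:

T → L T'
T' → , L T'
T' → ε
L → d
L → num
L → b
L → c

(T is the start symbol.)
T → L T'

To find M[T, 'b'], we find productions for T where 'b' is in the predict set (PREDICT(N → α) = (FIRST(α) \ {ε}) ∪ (FOLLOW(N) if α ⇒* ε)).

Relevant sets:
  FIRST(L) = { 'b', 'c', 'd', 'num' }

T → L T': PREDICT = { 'b', 'c', 'd', 'num' }
  'b' is in predict set, so this production goes in M[T, 'b']

M[T, 'b'] = T → L T'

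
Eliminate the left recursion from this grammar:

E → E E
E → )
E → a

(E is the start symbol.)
E is directly left-recursive. The standard transformation for
  A → A α₁ | ... | A α_m | β₁ | ... | β_n
is
  A  → β₁ A' | ... | β_n A'
  A' → α₁ A' | ... | α_m A' | ε

E → ) becomes E → ) E'
E → a becomes E → a E'
E → E E becomes E' → E E'
Add E' → ε

Resulting grammar:
E → ) E'
E → a E'
E' → E E'
E' → ε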